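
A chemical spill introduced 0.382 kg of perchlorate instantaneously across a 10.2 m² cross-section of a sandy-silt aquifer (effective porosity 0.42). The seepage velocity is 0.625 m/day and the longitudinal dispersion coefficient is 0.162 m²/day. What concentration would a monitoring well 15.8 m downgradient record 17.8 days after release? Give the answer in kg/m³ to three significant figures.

For an instantaneous plane source, C(x,t) = M/(n_e·A·√(4πDt)) · exp(−(x−vt)²/(4Dt)), with n_e·A the pore (flow) area.
Plume center vt = 0.625 × 17.8 = 11.125 m, so the well at 15.8 m is 4.675 m downgradient of the peak.
√(4πDt) = 6.020 m, giving peak height M/(n_e·A·√(4πDt)) = 0.382/(0.42 × 10.2 × 6.020) = 0.01481 kg/m³.
(x−vt)²/(4Dt) = (4.675)²/(4 × 0.162 × 17.8) = 1.895; exp(−1.895) = 0.1503.
C = 0.01481 × 0.1503 = 0.00223 kg/m³.

0.00223 kg/m³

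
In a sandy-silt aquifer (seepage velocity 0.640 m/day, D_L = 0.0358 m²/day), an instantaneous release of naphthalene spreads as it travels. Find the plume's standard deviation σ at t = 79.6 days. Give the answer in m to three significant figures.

Dispersive spreading gives a Gaussian with σ² = 2Dt; advection only shifts the center.
σ = √(2 × 0.0358 × 79.6) = 2.39 m.

2.39 m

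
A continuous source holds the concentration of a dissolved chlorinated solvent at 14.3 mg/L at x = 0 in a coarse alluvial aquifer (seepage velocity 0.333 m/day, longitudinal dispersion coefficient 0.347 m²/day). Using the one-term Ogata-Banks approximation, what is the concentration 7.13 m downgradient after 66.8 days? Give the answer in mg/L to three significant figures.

14.1 mg/L

For a continuous step input, C/C₀ ≈ ½·erfc((x−vt)/(2√(Dt))).
vt = 0.333 × 66.8 = 22.2444 m and 2√(Dt) = 2√(0.347 × 66.8) = 9.629 m.
Argument (x−vt)/(2√(Dt)) = (7.13 − 22.2444)/9.629 = -1.570; ½·erfc(-1.570) = 0.9868.
C = 14.3 × 0.9868 = 14.1 mg/L.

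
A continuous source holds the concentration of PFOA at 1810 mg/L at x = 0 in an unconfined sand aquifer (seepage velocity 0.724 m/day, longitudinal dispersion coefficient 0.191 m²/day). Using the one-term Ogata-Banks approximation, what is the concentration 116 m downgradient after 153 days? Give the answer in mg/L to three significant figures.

447 mg/L

For a continuous step input, C/C₀ ≈ ½·erfc((x−vt)/(2√(Dt))).
vt = 0.724 × 153 = 110.772 m and 2√(Dt) = 2√(0.191 × 153) = 10.81 m.
Argument (x−vt)/(2√(Dt)) = (116 − 110.772)/10.81 = 0.4836; ½·erfc(0.4836) = 0.2470.
C = 1810 × 0.2470 = 447 mg/L.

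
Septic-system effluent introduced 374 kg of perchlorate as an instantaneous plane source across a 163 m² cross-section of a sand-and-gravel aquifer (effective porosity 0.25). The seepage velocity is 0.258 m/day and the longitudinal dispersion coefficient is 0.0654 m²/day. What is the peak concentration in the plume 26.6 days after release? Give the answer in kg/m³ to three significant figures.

The peak of an instantaneous 1D plume sits at x = vt; there the Gaussian factor is 1 and C_max = M/(n_e·A·√(4πDt)), where n_e·A is the pore area the mass is dissolved in.
√(4πDt) = √(4π × 0.0654 × 26.6) = 4.676 m, so C_max = 374/(0.25 × 163 × 4.676) = 1.96 kg/m³.

1.96 kg/m³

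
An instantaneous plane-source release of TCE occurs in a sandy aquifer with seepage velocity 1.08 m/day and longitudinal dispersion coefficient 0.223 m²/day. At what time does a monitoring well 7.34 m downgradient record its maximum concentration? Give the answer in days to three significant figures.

6.61 days

For the 1D instantaneous-source solution, setting ∂C/∂t = 0 at fixed x gives v²t² + 2Dt − x² = 0, so t = (√(D² + v²x²) − D)/v².
√(D² + v²x²) = √(0.223² + 1.08² × 7.34²) = 7.930; v² = 1.1664.
t = (7.930 − 0.223)/1.1664 = 6.61 days (vs. the pure-advection estimate x/v = 6.80 d).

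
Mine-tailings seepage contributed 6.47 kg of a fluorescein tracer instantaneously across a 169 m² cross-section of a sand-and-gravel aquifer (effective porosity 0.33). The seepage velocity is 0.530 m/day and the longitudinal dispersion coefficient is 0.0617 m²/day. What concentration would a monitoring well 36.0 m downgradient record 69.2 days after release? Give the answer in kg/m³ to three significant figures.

For an instantaneous plane source, C(x,t) = M/(n_e·A·√(4πDt)) · exp(−(x−vt)²/(4Dt)), with n_e·A the pore (flow) area.
Plume center vt = 0.530 × 69.2 = 36.676 m, so the well at 36.0 m is 0.676 m upgradient of the peak.
√(4πDt) = 7.325 m, giving peak height M/(n_e·A·√(4πDt)) = 6.47/(0.33 × 169 × 7.325) = 0.01584 kg/m³.
(x−vt)²/(4Dt) = (-0.676)²/(4 × 0.0617 × 69.2) = 0.02676; exp(−0.02676) = 0.9736.
C = 0.01584 × 0.9736 = 0.0154 kg/m³.

0.0154 kg/m³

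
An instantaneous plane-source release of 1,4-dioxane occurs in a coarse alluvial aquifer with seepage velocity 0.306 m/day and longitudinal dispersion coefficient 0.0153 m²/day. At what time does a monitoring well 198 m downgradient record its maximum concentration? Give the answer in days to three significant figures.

647 days

For the 1D instantaneous-source solution, setting ∂C/∂t = 0 at fixed x gives v²t² + 2Dt − x² = 0, so t = (√(D² + v²x²) − D)/v².
√(D² + v²x²) = √(0.0153² + 0.306² × 198²) = 60.59; v² = 0.093636.
t = (60.59 − 0.0153)/0.093636 = 647 days (vs. the pure-advection estimate x/v = 647 d).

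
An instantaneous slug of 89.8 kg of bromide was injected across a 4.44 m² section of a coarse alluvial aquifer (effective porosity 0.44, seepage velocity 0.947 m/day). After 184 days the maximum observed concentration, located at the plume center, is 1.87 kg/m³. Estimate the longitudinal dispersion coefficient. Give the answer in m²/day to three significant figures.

0.261 m²/day

At the plume center C_max = M/(n_e·A·√(4πDt)), so D = M²/(4πt·(n_e·A·C_max)²).
n_e·A·C_max = 0.44 × 4.44 × 1.87 = 3.653 kg/m.
D = 89.8²/(4π × 184 × 3.653²) = 0.261 m²/day.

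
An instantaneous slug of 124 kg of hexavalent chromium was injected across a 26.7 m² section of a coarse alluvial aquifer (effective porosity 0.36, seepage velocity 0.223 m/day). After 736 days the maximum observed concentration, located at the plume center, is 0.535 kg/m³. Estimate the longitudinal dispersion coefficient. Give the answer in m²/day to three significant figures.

At the plume center C_max = M/(n_e·A·√(4πDt)), so D = M²/(4πt·(n_e·A·C_max)²).
n_e·A·C_max = 0.36 × 26.7 × 0.535 = 5.142 kg/m.
D = 124²/(4π × 736 × 5.142²) = 0.0629 m²/day.

0.0629 m²/day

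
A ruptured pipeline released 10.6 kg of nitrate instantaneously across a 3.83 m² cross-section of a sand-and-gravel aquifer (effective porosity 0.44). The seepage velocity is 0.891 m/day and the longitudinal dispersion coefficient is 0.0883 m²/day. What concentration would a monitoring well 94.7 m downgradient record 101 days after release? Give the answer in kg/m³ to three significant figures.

For an instantaneous plane source, C(x,t) = M/(n_e·A·√(4πDt)) · exp(−(x−vt)²/(4Dt)), with n_e·A the pore (flow) area.
Plume center vt = 0.891 × 101 = 89.991 m, so the well at 94.7 m is 4.709 m downgradient of the peak.
√(4πDt) = 10.59 m, giving peak height M/(n_e·A·√(4πDt)) = 10.6/(0.44 × 3.83 × 10.59) = 0.5940 kg/m³.
(x−vt)²/(4Dt) = (4.709)²/(4 × 0.0883 × 101) = 0.6216; exp(−0.6216) = 0.5371.
C = 0.5940 × 0.5371 = 0.319 kg/m³.

0.319 kg/m³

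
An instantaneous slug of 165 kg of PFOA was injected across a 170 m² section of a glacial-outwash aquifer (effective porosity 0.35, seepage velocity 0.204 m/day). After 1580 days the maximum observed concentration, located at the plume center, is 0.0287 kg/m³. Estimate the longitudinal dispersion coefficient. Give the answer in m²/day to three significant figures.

0.470 m²/day

At the plume center C_max = M/(n_e·A·√(4πDt)), so D = M²/(4πt·(n_e·A·C_max)²).
n_e·A·C_max = 0.35 × 170 × 0.0287 = 1.708 kg/m.
D = 165²/(4π × 1580 × 1.708²) = 0.470 m²/day.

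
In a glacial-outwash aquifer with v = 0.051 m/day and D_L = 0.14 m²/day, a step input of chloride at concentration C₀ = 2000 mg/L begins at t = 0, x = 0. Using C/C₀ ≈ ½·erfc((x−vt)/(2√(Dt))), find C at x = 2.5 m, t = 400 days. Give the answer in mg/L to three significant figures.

1910 mg/L

For a continuous step input, C/C₀ ≈ ½·erfc((x−vt)/(2√(Dt))).
vt = 0.051 × 400 = 20.4 m and 2√(Dt) = 2√(0.14 × 400) = 14.97 m.
Argument (x−vt)/(2√(Dt)) = (2.5 − 20.4)/14.97 = -1.196; ½·erfc(-1.196) = 0.9546.
C = 2000 × 0.9546 = 1910 mg/L.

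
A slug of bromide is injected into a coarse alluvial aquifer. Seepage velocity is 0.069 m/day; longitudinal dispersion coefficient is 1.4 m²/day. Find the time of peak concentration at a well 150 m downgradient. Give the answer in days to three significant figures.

For the 1D instantaneous-source solution, setting ∂C/∂t = 0 at fixed x gives v²t² + 2Dt − x² = 0, so t = (√(D² + v²x²) − D)/v².
√(D² + v²x²) = √(1.4² + 0.069² × 150²) = 10.44; v² = 0.004761.
t = (10.44 − 1.4)/0.004761 = 1900 days (vs. the pure-advection estimate x/v = 2170 d).

1900 days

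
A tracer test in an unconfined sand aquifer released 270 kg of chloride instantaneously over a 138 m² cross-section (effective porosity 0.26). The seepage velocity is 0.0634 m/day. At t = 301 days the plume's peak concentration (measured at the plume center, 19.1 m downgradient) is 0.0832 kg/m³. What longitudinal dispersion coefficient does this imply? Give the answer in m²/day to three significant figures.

At the plume center C_max = M/(n_e·A·√(4πDt)), so D = M²/(4πt·(n_e·A·C_max)²).
n_e·A·C_max = 0.26 × 138 × 0.0832 = 2.985 kg/m.
D = 270²/(4π × 301 × 2.985²) = 2.16 m²/day.

2.16 m²/day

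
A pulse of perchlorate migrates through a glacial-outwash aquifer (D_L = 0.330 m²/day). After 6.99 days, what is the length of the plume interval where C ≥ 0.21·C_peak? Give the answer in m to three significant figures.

The plume is Gaussian with σ = √(2Dt) = √(2 × 0.330 × 6.99) = 2.148 m.
C/C_peak = exp(−Δx²/(2σ²)) = 0.21 ⇒ Δx = σ·√(−2 ln 0.21) = 2.148 × 1.767 = 3.796 m.
Width = 2Δx = 7.59 m.

7.59 m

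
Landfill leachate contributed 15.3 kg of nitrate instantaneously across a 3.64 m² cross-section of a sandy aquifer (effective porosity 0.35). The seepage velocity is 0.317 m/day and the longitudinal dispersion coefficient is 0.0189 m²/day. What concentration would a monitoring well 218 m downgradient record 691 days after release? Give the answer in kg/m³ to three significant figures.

0.918 kg/m³

For an instantaneous plane source, C(x,t) = M/(n_e·A·√(4πDt)) · exp(−(x−vt)²/(4Dt)), with n_e·A the pore (flow) area.
Plume center vt = 0.317 × 691 = 219.047 m, so the well at 218 m is 1.047 m upgradient of the peak.
√(4πDt) = 12.81 m, giving peak height M/(n_e·A·√(4πDt)) = 15.3/(0.35 × 3.64 × 12.81) = 0.9375 kg/m³.
(x−vt)²/(4Dt) = (-1.047)²/(4 × 0.0189 × 691) = 0.02098; exp(−0.02098) = 0.9792.
C = 0.9375 × 0.9792 = 0.918 kg/m³.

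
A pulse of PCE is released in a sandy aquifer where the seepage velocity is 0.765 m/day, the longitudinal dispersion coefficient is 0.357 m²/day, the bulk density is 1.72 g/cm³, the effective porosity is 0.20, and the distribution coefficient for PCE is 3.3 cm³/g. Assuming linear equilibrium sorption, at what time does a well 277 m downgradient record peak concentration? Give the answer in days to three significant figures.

Retardation factor R = 1 + ρ_b·K_d/n = 1 + 1.72 × 3.3/0.20 = 29.38.
Sorption retards both mechanisms: v_R = v/R = 0.02604 m/day, D_R = D/R = 0.01215 m²/day.
Peak time from v_R²t² + 2D_R t − x² = 0: t = (√(D_R² + v_R²x²) − D_R)/v_R².
√(D_R² + v_R²x²) = √(0.01215² + 0.02604² × 277²) = 7.213; v_R² = 0.0006781.
t = (7.213 − 0.01215)/0.0006781 = 10600 days.

10600 days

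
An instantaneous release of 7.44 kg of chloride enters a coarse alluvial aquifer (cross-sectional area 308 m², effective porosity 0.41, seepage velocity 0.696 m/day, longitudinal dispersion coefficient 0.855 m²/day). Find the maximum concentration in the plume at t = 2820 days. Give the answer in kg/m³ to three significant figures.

0.000338 kg/m³

The peak of an instantaneous 1D plume sits at x = vt; there the Gaussian factor is 1 and C_max = M/(n_e·A·√(4πDt)), where n_e·A is the pore area the mass is dissolved in.
√(4πDt) = √(4π × 0.855 × 2820) = 174.1 m, so C_max = 7.44/(0.41 × 308 × 174.1) = 0.000338 kg/m³.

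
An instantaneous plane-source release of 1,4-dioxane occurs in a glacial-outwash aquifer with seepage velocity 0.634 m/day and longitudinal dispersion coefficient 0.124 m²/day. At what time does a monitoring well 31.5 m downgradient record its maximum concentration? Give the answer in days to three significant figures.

49.4 days

For the 1D instantaneous-source solution, setting ∂C/∂t = 0 at fixed x gives v²t² + 2Dt − x² = 0, so t = (√(D² + v²x²) − D)/v².
√(D² + v²x²) = √(0.124² + 0.634² × 31.5²) = 19.97; v² = 0.401956.
t = (19.97 − 0.124)/0.401956 = 49.4 days (vs. the pure-advection estimate x/v = 49.7 d).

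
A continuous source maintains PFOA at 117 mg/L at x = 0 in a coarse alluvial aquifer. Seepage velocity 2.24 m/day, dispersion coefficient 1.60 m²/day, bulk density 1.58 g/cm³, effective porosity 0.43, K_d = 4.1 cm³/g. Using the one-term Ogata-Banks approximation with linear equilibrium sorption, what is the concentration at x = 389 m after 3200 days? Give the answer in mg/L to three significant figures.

Retardation factor R = 1 + ρ_b·K_d/n = 1 + 1.58 × 4.1/0.43 = 16.07.
Sorption retards both mechanisms: v_R = v/R = 0.1394 m/day, D_R = D/R = 0.09956 m²/day.
v_R·t = 0.1394 × 3200 = 446.08 m; 2√(D_R t) = 35.70 m; argument = (389 − 446.08)/35.70 = -1.599.
C = C₀ × ½·erfc(-1.599) = 117 × 0.9881 = 116 mg/L.

116 mg/L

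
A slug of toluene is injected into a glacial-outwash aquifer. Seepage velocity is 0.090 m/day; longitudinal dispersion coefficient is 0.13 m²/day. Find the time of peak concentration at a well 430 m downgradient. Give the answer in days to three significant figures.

For the 1D instantaneous-source solution, setting ∂C/∂t = 0 at fixed x gives v²t² + 2Dt − x² = 0, so t = (√(D² + v²x²) − D)/v².
√(D² + v²x²) = √(0.13² + 0.090² × 430²) = 38.70; v² = 0.0081.
t = (38.70 − 0.13)/0.0081 = 4760 days (vs. the pure-advection estimate x/v = 4780 d).

4760 days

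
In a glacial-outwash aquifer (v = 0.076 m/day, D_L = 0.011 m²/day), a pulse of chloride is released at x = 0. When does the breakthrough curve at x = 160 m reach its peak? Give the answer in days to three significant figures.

For the 1D instantaneous-source solution, setting ∂C/∂t = 0 at fixed x gives v²t² + 2Dt − x² = 0, so t = (√(D² + v²x²) − D)/v².
√(D² + v²x²) = √(0.011² + 0.076² × 160²) = 12.16; v² = 0.005776.
t = (12.16 − 0.011)/0.005776 = 2100 days (vs. the pure-advection estimate x/v = 2110 d).

2100 days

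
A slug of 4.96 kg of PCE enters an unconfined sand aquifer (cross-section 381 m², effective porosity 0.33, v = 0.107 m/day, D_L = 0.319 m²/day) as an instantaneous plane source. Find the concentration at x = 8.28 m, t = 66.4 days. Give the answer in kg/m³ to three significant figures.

For an instantaneous plane source, C(x,t) = M/(n_e·A·√(4πDt)) · exp(−(x−vt)²/(4Dt)), with n_e·A the pore (flow) area.
Plume center vt = 0.107 × 66.4 = 7.1048 m, so the well at 8.28 m is 1.1752 m downgradient of the peak.
√(4πDt) = 16.31 m, giving peak height M/(n_e·A·√(4πDt)) = 4.96/(0.33 × 381 × 16.31) = 0.002419 kg/m³.
(x−vt)²/(4Dt) = (1.1752)²/(4 × 0.319 × 66.4) = 0.01630; exp(−0.01630) = 0.9838.
C = 0.002419 × 0.9838 = 0.00238 kg/m³.

0.00238 kg/m³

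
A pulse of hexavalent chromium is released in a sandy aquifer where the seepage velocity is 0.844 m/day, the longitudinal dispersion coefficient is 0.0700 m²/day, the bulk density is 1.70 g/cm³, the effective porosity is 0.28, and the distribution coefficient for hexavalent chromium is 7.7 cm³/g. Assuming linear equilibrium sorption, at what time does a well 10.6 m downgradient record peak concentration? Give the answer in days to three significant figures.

595 days

Retardation factor R = 1 + ρ_b·K_d/n = 1 + 1.70 × 7.7/0.28 = 47.75.
Sorption retards both mechanisms: v_R = v/R = 0.01768 m/day, D_R = D/R = 0.001466 m²/day.
Peak time from v_R²t² + 2D_R t − x² = 0: t = (√(D_R² + v_R²x²) − D_R)/v_R².
√(D_R² + v_R²x²) = √(0.001466² + 0.01768² × 10.6²) = 0.1874; v_R² = 0.0003126.
t = (0.1874 − 0.001466)/0.0003126 = 595 days.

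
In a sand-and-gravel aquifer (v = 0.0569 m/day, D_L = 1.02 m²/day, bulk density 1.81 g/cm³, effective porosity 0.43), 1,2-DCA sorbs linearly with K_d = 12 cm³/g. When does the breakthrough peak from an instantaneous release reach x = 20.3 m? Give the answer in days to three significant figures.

Retardation factor R = 1 + ρ_b·K_d/n = 1 + 1.81 × 12/0.43 = 51.51.
Sorption retards both mechanisms: v_R = v/R = 0.001105 m/day, D_R = D/R = 0.01980 m²/day.
Peak time from v_R²t² + 2D_R t − x² = 0: t = (√(D_R² + v_R²x²) − D_R)/v_R².
√(D_R² + v_R²x²) = √(0.01980² + 0.001105² × 20.3²) = 0.02992; v_R² = 1.221e-06.
t = (0.02992 − 0.01980)/1.221e-06 = 8290 days.

8290 days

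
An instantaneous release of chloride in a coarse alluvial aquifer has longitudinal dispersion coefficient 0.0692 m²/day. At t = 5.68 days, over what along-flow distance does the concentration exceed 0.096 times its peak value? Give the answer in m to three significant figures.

The plume is Gaussian with σ = √(2Dt) = √(2 × 0.0692 × 5.68) = 0.8866 m.
C/C_peak = exp(−Δx²/(2σ²)) = 0.096 ⇒ Δx = σ·√(−2 ln 0.096) = 0.8866 × 2.165 = 1.919 m.
Width = 2Δx = 3.84 m.

3.84 m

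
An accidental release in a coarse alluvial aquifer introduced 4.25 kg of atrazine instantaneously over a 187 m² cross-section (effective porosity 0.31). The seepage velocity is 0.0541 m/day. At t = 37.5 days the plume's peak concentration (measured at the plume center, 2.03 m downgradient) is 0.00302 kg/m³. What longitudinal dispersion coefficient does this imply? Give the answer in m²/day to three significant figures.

At the plume center C_max = M/(n_e·A·√(4πDt)), so D = M²/(4πt·(n_e·A·C_max)²).
n_e·A·C_max = 0.31 × 187 × 0.00302 = 0.1751 kg/m.
D = 4.25²/(4π × 37.5 × 0.1751²) = 1.25 m²/day.

1.25 m²/day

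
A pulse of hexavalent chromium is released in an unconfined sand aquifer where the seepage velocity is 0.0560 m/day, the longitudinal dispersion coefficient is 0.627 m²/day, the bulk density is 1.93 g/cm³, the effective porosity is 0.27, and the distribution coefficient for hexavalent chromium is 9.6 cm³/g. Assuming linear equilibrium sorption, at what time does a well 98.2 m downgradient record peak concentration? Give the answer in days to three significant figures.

109000 days

Retardation factor R = 1 + ρ_b·K_d/n = 1 + 1.93 × 9.6/0.27 = 69.62.
Sorption retards both mechanisms: v_R = v/R = 0.0008044 m/day, D_R = D/R = 0.009006 m²/day.
Peak time from v_R²t² + 2D_R t − x² = 0: t = (√(D_R² + v_R²x²) − D_R)/v_R².
√(D_R² + v_R²x²) = √(0.009006² + 0.0008044² × 98.2²) = 0.07950; v_R² = 6.471e-07.
t = (0.07950 − 0.009006)/6.471e-07 = 109000 days.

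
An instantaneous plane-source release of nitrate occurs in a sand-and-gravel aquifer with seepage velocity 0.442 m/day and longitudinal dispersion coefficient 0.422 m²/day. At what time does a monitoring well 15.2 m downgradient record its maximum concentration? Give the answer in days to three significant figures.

For the 1D instantaneous-source solution, setting ∂C/∂t = 0 at fixed x gives v²t² + 2Dt − x² = 0, so t = (√(D² + v²x²) − D)/v².
√(D² + v²x²) = √(0.422² + 0.442² × 15.2²) = 6.732; v² = 0.195364.
t = (6.732 − 0.422)/0.195364 = 32.3 days (vs. the pure-advection estimate x/v = 34.4 d).

32.3 days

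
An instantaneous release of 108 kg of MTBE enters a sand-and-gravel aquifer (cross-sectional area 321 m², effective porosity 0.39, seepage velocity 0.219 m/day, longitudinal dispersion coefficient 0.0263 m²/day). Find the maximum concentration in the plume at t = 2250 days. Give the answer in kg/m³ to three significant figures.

The peak of an instantaneous 1D plume sits at x = vt; there the Gaussian factor is 1 and C_max = M/(n_e·A·√(4πDt)), where n_e·A is the pore area the mass is dissolved in.
√(4πDt) = √(4π × 0.0263 × 2250) = 27.27 m, so C_max = 108/(0.39 × 321 × 27.27) = 0.0316 kg/m³.

0.0316 kg/m³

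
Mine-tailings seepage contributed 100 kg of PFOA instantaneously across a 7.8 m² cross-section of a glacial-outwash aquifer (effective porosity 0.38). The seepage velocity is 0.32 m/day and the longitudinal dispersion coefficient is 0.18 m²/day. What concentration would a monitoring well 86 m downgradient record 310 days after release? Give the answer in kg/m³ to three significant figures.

0.584 kg/m³

For an instantaneous plane source, C(x,t) = M/(n_e·A·√(4πDt)) · exp(−(x−vt)²/(4Dt)), with n_e·A the pore (flow) area.
Plume center vt = 0.32 × 310 = 99.2 m, so the well at 86 m is 13.2 m upgradient of the peak.
√(4πDt) = 26.48 m, giving peak height M/(n_e·A·√(4πDt)) = 100/(0.38 × 7.8 × 26.48) = 1.274 kg/m³.
(x−vt)²/(4Dt) = (-13.2)²/(4 × 0.18 × 310) = 0.7806; exp(−0.7806) = 0.4581.
C = 1.274 × 0.4581 = 0.584 kg/m³.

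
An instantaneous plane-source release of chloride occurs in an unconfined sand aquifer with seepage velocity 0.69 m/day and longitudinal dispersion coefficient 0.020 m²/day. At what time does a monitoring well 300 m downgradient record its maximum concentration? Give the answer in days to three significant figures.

For the 1D instantaneous-source solution, setting ∂C/∂t = 0 at fixed x gives v²t² + 2Dt − x² = 0, so t = (√(D² + v²x²) − D)/v².
√(D² + v²x²) = √(0.020² + 0.69² × 300²) = 207.0; v² = 0.4761.
t = (207.0 − 0.020)/0.4761 = 435 days (vs. the pure-advection estimate x/v = 435 d).

435 days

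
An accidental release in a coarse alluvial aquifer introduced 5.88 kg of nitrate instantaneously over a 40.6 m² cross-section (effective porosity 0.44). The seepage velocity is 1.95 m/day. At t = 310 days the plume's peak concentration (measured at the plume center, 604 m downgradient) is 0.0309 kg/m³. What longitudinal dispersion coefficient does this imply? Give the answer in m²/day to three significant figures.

At the plume center C_max = M/(n_e·A·√(4πDt)), so D = M²/(4πt·(n_e·A·C_max)²).
n_e·A·C_max = 0.44 × 40.6 × 0.0309 = 0.5520 kg/m.
D = 5.88²/(4π × 310 × 0.5520²) = 0.0291 m²/day.

0.0291 m²/day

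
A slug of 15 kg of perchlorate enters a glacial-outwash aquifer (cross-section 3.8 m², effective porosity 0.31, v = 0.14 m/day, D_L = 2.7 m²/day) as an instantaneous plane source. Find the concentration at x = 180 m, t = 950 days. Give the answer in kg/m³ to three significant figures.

For an instantaneous plane source, C(x,t) = M/(n_e·A·√(4πDt)) · exp(−(x−vt)²/(4Dt)), with n_e·A the pore (flow) area.
Plume center vt = 0.14 × 950 = 133 m, so the well at 180 m is 47 m downgradient of the peak.
√(4πDt) = 179.5 m, giving peak height M/(n_e·A·√(4πDt)) = 15/(0.31 × 3.8 × 179.5) = 0.07094 kg/m³.
(x−vt)²/(4Dt) = (47)²/(4 × 2.7 × 950) = 0.2153; exp(−0.2153) = 0.8063.
C = 0.07094 × 0.8063 = 0.0572 kg/m³.

0.0572 kg/m³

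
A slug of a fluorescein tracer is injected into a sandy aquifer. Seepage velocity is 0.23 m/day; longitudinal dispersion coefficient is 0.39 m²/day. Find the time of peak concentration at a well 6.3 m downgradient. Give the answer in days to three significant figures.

21.0 days

For the 1D instantaneous-source solution, setting ∂C/∂t = 0 at fixed x gives v²t² + 2Dt − x² = 0, so t = (√(D² + v²x²) − D)/v².
√(D² + v²x²) = √(0.39² + 0.23² × 6.3²) = 1.501; v² = 0.0529.
t = (1.501 − 0.39)/0.0529 = 21.0 days (vs. the pure-advection estimate x/v = 27.4 d).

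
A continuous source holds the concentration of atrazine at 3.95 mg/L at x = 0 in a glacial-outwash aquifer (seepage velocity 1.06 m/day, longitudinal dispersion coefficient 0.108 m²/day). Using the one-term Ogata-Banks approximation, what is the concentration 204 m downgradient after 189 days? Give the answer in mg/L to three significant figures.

For a continuous step input, C/C₀ ≈ ½·erfc((x−vt)/(2√(Dt))).
vt = 1.06 × 189 = 200.34 m and 2√(Dt) = 2√(0.108 × 189) = 9.036 m.
Argument (x−vt)/(2√(Dt)) = (204 − 200.34)/9.036 = 0.4050; ½·erfc(0.4050) = 0.2834.
C = 3.95 × 0.2834 = 1.12 mg/L.

1.12 mg/L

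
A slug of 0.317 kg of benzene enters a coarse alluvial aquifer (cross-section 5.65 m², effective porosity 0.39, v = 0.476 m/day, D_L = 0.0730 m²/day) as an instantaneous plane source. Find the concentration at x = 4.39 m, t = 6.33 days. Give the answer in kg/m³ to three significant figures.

For an instantaneous plane source, C(x,t) = M/(n_e·A·√(4πDt)) · exp(−(x−vt)²/(4Dt)), with n_e·A the pore (flow) area.
Plume center vt = 0.476 × 6.33 = 3.01308 m, so the well at 4.39 m is 1.37692 m downgradient of the peak.
√(4πDt) = 2.410 m, giving peak height M/(n_e·A·√(4πDt)) = 0.317/(0.39 × 5.65 × 2.410) = 0.05969 kg/m³.
(x−vt)²/(4Dt) = (1.37692)²/(4 × 0.0730 × 6.33) = 1.026; exp(−1.026) = 0.3584.
C = 0.05969 × 0.3584 = 0.0214 kg/m³.

0.0214 kg/m³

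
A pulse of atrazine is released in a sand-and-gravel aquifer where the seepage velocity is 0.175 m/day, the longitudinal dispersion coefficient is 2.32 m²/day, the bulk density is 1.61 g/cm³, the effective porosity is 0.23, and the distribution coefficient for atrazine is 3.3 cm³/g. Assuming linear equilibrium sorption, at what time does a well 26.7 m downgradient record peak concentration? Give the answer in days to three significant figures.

Retardation factor R = 1 + ρ_b·K_d/n = 1 + 1.61 × 3.3/0.23 = 24.10.
Sorption retards both mechanisms: v_R = v/R = 0.007261 m/day, D_R = D/R = 0.09627 m²/day.
Peak time from v_R²t² + 2D_R t − x² = 0: t = (√(D_R² + v_R²x²) − D_R)/v_R².
√(D_R² + v_R²x²) = √(0.09627² + 0.007261² × 26.7²) = 0.2165; v_R² = 5.272e-05.
t = (0.2165 − 0.09627)/5.272e-05 = 2280 days.

2280 days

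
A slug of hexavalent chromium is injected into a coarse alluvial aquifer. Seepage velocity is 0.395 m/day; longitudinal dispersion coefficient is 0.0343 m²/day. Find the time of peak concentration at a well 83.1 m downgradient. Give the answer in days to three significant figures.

For the 1D instantaneous-source solution, setting ∂C/∂t = 0 at fixed x gives v²t² + 2Dt − x² = 0, so t = (√(D² + v²x²) − D)/v².
√(D² + v²x²) = √(0.0343² + 0.395² × 83.1²) = 32.82; v² = 0.156025.
t = (32.82 − 0.0343)/0.156025 = 210 days (vs. the pure-advection estimate x/v = 210 d).

210 days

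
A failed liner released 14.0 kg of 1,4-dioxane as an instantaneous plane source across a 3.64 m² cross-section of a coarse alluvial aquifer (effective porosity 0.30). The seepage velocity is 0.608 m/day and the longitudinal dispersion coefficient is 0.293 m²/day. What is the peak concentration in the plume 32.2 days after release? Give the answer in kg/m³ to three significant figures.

1.18 kg/m³

The peak of an instantaneous 1D plume sits at x = vt; there the Gaussian factor is 1 and C_max = M/(n_e·A·√(4πDt)), where n_e·A is the pore area the mass is dissolved in.
√(4πDt) = √(4π × 0.293 × 32.2) = 10.89 m, so C_max = 14.0/(0.30 × 3.64 × 10.89) = 1.18 kg/m³.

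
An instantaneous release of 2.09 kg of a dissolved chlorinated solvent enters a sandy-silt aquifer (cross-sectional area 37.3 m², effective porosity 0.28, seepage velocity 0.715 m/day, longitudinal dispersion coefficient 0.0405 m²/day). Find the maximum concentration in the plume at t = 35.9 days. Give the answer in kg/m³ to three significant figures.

The peak of an instantaneous 1D plume sits at x = vt; there the Gaussian factor is 1 and C_max = M/(n_e·A·√(4πDt)), where n_e·A is the pore area the mass is dissolved in.
√(4πDt) = √(4π × 0.0405 × 35.9) = 4.274 m, so C_max = 2.09/(0.28 × 37.3 × 4.274) = 0.0468 kg/m³.

0.0468 kg/m³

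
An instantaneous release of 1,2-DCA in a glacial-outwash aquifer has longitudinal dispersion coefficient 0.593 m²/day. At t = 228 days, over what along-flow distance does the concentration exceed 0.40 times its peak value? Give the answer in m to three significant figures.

44.5 m

The plume is Gaussian with σ = √(2Dt) = √(2 × 0.593 × 228) = 16.44 m.
C/C_peak = exp(−Δx²/(2σ²)) = 0.40 ⇒ Δx = σ·√(−2 ln 0.40) = 16.44 × 1.354 = 22.26 m.
Width = 2Δx = 44.5 m.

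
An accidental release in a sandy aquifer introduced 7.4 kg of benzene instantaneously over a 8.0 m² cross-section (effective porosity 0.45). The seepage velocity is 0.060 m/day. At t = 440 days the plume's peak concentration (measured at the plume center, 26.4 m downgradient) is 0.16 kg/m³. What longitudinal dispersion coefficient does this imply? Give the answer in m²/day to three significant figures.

At the plume center C_max = M/(n_e·A·√(4πDt)), so D = M²/(4πt·(n_e·A·C_max)²).
n_e·A·C_max = 0.45 × 8.0 × 0.16 = 0.5760 kg/m.
D = 7.4²/(4π × 440 × 0.5760²) = 0.0299 m²/day.

0.0299 m²/day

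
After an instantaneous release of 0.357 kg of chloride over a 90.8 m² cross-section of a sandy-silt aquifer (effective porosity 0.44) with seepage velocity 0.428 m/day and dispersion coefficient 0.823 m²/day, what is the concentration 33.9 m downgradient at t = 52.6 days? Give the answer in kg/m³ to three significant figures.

0.000181 kg/m³

For an instantaneous plane source, C(x,t) = M/(n_e·A·√(4πDt)) · exp(−(x−vt)²/(4Dt)), with n_e·A the pore (flow) area.
Plume center vt = 0.428 × 52.6 = 22.5128 m, so the well at 33.9 m is 11.3872 m downgradient of the peak.
√(4πDt) = 23.32 m, giving peak height M/(n_e·A·√(4πDt)) = 0.357/(0.44 × 90.8 × 23.32) = 0.0003832 kg/m³.
(x−vt)²/(4Dt) = (11.3872)²/(4 × 0.823 × 52.6) = 0.7488; exp(−0.7488) = 0.4729.
C = 0.0003832 × 0.4729 = 0.000181 kg/m³.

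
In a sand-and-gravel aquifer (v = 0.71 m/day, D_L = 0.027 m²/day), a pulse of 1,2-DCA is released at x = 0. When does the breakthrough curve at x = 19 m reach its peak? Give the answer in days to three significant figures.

26.7 days

For the 1D instantaneous-source solution, setting ∂C/∂t = 0 at fixed x gives v²t² + 2Dt − x² = 0, so t = (√(D² + v²x²) − D)/v².
√(D² + v²x²) = √(0.027² + 0.71² × 19²) = 13.49; v² = 0.5041.
t = (13.49 − 0.027)/0.5041 = 26.7 days (vs. the pure-advection estimate x/v = 26.8 d).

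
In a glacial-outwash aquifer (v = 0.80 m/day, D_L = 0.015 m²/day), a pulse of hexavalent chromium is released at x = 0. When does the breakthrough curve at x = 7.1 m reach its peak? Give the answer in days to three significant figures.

For the 1D instantaneous-source solution, setting ∂C/∂t = 0 at fixed x gives v²t² + 2Dt − x² = 0, so t = (√(D² + v²x²) − D)/v².
√(D² + v²x²) = √(0.015² + 0.80² × 7.1²) = 5.680; v² = 0.64.
t = (5.680 − 0.015)/0.64 = 8.85 days (vs. the pure-advection estimate x/v = 8.87 d).

8.85 days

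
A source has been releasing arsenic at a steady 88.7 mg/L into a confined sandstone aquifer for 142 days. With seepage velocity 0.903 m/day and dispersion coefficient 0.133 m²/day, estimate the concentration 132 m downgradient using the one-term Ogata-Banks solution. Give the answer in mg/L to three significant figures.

23.9 mg/L

For a continuous step input, C/C₀ ≈ ½·erfc((x−vt)/(2√(Dt))).
vt = 0.903 × 142 = 128.226 m and 2√(Dt) = 2√(0.133 × 142) = 8.692 m.
Argument (x−vt)/(2√(Dt)) = (132 − 128.226)/8.692 = 0.4342; ½·erfc(0.4342) = 0.2696.
C = 88.7 × 0.2696 = 23.9 mg/L.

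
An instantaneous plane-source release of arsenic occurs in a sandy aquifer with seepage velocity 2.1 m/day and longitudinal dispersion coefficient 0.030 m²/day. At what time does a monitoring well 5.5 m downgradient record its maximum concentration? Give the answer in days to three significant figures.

2.61 days

For the 1D instantaneous-source solution, setting ∂C/∂t = 0 at fixed x gives v²t² + 2Dt − x² = 0, so t = (√(D² + v²x²) − D)/v².
√(D² + v²x²) = √(0.030² + 2.1² × 5.5²) = 11.55; v² = 4.41.
t = (11.55 − 0.030)/4.41 = 2.61 days (vs. the pure-advection estimate x/v = 2.62 d).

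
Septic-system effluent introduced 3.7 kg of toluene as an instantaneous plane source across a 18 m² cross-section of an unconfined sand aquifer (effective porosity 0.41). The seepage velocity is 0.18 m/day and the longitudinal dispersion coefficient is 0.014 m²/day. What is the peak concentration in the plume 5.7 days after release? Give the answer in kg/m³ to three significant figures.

0.501 kg/m³

The peak of an instantaneous 1D plume sits at x = vt; there the Gaussian factor is 1 and C_max = M/(n_e·A·√(4πDt)), where n_e·A is the pore area the mass is dissolved in.
√(4πDt) = √(4π × 0.014 × 5.7) = 1.001 m, so C_max = 3.7/(0.41 × 18 × 1.001) = 0.501 kg/m³.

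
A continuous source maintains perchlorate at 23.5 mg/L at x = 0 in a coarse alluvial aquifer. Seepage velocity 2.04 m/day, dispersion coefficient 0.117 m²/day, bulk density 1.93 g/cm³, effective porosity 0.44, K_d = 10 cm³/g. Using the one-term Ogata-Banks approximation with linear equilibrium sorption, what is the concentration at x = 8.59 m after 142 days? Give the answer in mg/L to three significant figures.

0.155 mg/L

Retardation factor R = 1 + ρ_b·K_d/n = 1 + 1.93 × 10/0.44 = 44.86.
Sorption retards both mechanisms: v_R = v/R = 0.04547 m/day, D_R = D/R = 0.002608 m²/day.
v_R·t = 0.04547 × 142 = 6.45674 m; 2√(D_R t) = 1.217 m; argument = (8.59 − 6.45674)/1.217 = 1.753.
C = C₀ × ½·erfc(1.753) = 23.5 × 0.006585 = 0.155 mg/L.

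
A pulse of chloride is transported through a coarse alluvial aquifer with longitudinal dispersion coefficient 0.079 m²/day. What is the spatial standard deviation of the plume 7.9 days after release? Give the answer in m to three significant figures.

1.12 m

Dispersive spreading gives a Gaussian with σ² = 2Dt; advection only shifts the center.
σ = √(2 × 0.079 × 7.9) = 1.12 m.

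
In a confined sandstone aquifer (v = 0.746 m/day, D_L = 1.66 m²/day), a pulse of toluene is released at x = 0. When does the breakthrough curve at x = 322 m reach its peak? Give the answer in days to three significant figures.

429 days

For the 1D instantaneous-source solution, setting ∂C/∂t = 0 at fixed x gives v²t² + 2Dt − x² = 0, so t = (√(D² + v²x²) − D)/v².
√(D² + v²x²) = √(1.66² + 0.746² × 322²) = 240.2; v² = 0.556516.
t = (240.2 − 1.66)/0.556516 = 429 days (vs. the pure-advection estimate x/v = 432 d).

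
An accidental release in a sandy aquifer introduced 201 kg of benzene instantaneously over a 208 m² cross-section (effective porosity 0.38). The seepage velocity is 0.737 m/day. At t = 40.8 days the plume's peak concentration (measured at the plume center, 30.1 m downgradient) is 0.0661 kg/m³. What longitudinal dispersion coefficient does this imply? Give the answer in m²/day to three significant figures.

At the plume center C_max = M/(n_e·A·√(4πDt)), so D = M²/(4πt·(n_e·A·C_max)²).
n_e·A·C_max = 0.38 × 208 × 0.0661 = 5.225 kg/m.
D = 201²/(4π × 40.8 × 5.225²) = 2.89 m²/day.

2.89 m²/day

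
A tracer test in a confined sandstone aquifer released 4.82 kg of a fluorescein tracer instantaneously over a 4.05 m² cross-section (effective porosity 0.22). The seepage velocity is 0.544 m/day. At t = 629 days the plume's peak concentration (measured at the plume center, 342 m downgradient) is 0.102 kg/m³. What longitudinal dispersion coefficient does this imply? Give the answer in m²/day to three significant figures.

At the plume center C_max = M/(n_e·A·√(4πDt)), so D = M²/(4πt·(n_e·A·C_max)²).
n_e·A·C_max = 0.22 × 4.05 × 0.102 = 0.09088 kg/m.
D = 4.82²/(4π × 629 × 0.09088²) = 0.356 m²/day.

0.356 m²/day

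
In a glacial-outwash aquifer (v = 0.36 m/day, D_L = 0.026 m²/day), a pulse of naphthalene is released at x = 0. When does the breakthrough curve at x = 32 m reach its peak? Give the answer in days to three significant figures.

88.7 days

For the 1D instantaneous-source solution, setting ∂C/∂t = 0 at fixed x gives v²t² + 2Dt − x² = 0, so t = (√(D² + v²x²) − D)/v².
√(D² + v²x²) = √(0.026² + 0.36² × 32²) = 11.52; v² = 0.1296.
t = (11.52 − 0.026)/0.1296 = 88.7 days (vs. the pure-advection estimate x/v = 88.9 d).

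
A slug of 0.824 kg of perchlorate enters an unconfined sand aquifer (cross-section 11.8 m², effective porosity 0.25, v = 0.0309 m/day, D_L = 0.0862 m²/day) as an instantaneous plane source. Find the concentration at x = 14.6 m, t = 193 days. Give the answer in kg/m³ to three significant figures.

0.00630 kg/m³

For an instantaneous plane source, C(x,t) = M/(n_e·A·√(4πDt)) · exp(−(x−vt)²/(4Dt)), with n_e·A the pore (flow) area.
Plume center vt = 0.0309 × 193 = 5.9637 m, so the well at 14.6 m is 8.6363 m downgradient of the peak.
√(4πDt) = 14.46 m, giving peak height M/(n_e·A·√(4πDt)) = 0.824/(0.25 × 11.8 × 14.46) = 0.01932 kg/m³.
(x−vt)²/(4Dt) = (8.6363)²/(4 × 0.0862 × 193) = 1.121; exp(−1.121) = 0.3260.
C = 0.01932 × 0.3260 = 0.00630 kg/m³.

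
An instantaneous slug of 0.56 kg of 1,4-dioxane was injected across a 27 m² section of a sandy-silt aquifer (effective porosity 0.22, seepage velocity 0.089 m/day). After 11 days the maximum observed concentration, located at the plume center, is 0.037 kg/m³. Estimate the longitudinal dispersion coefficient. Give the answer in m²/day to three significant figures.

0.0470 m²/day

At the plume center C_max = M/(n_e·A·√(4πDt)), so D = M²/(4πt·(n_e·A·C_max)²).
n_e·A·C_max = 0.22 × 27 × 0.037 = 0.2198 kg/m.
D = 0.56²/(4π × 11 × 0.2198²) = 0.0470 m²/day.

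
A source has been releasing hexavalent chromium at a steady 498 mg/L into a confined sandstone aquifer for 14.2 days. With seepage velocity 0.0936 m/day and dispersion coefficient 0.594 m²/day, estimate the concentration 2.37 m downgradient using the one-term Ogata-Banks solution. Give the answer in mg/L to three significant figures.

199 mg/L

For a continuous step input, C/C₀ ≈ ½·erfc((x−vt)/(2√(Dt))).
vt = 0.0936 × 14.2 = 1.32912 m and 2√(Dt) = 2√(0.594 × 14.2) = 5.809 m.
Argument (x−vt)/(2√(Dt)) = (2.37 − 1.32912)/5.809 = 0.1792; ½·erfc(0.1792) = 0.4000.
C = 498 × 0.4000 = 199 mg/L.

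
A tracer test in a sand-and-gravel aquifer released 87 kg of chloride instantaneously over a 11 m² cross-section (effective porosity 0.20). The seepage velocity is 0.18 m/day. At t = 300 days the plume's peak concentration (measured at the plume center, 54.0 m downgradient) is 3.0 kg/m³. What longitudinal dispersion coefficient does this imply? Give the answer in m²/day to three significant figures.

0.0461 m²/day

At the plume center C_max = M/(n_e·A·√(4πDt)), so D = M²/(4πt·(n_e·A·C_max)²).
n_e·A·C_max = 0.20 × 11 × 3.0 = 6.600 kg/m.
D = 87²/(4π × 300 × 6.600²) = 0.0461 m²/day.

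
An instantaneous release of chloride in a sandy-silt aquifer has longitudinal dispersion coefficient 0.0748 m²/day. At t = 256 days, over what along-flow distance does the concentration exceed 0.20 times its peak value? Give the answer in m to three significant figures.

The plume is Gaussian with σ = √(2Dt) = √(2 × 0.0748 × 256) = 6.189 m.
C/C_peak = exp(−Δx²/(2σ²)) = 0.20 ⇒ Δx = σ·√(−2 ln 0.20) = 6.189 × 1.794 = 11.10 m.
Width = 2Δx = 22.2 m.

22.2 m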